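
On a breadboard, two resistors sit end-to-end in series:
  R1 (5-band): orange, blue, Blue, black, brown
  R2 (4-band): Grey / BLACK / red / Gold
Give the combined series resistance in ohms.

R1: orange, blue, blue → 366; black ×1 → 366 Ω.
R2: grey, black → 80; red ×10^2 → 8000 Ω.
Series: 366 + 8000 = 8366 Ω.

8366 Ω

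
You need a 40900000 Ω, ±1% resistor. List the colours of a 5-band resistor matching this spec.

yellow, black, white, green, brown

40900000 Ω = 409 × 10^5.
4 → yellow
0 → black
9 → white
Multiplier 10^5 → green.
±1% tolerance → brown.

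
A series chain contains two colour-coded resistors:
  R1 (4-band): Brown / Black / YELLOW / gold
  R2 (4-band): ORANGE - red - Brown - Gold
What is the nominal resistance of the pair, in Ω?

R1: brown, black → 10; yellow ×10^4 → 100000 Ω.
R2: orange, red → 32; brown ×10 → 320 Ω.
Series: 100000 + 320 = 100320 Ω.

100320 Ω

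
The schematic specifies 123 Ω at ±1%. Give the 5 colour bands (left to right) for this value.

123 Ω = 123 × 10^0.
1 → brown
2 → red
3 → orange
Multiplier 10^0 → black.
±1% tolerance → brown.

brown, red, orange, black, brown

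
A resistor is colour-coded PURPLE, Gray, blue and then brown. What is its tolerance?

±1%

The last band, brown, is the tolerance band.
Brown corresponds to ±1%.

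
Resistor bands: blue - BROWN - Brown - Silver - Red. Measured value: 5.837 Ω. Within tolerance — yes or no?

no

Blue → 6 (first significant figure)
Brown → 1 (second significant figure)
Brown → 1 (third significant figure)
Silver → ×0.01 multiplier
Red → ±2% tolerance
611 × 0.01 = 6.11 Ω
Allowed range: 5.9878 Ω to 6.2322 Ω.
5.837 Ω lies outside that range.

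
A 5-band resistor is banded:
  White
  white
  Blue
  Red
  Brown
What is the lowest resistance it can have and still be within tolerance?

98604 Ω

White → 9 (first significant figure)
White → 9 (second significant figure)
Blue → 6 (third significant figure)
Red → ×10^2 multiplier
Brown → ±1% tolerance
996 × 100 = 99600 Ω
Lowest = 99600 × (1 − 1/100) = 98604 Ω.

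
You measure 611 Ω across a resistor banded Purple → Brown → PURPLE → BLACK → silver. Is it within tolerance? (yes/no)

Violet → 7 (first significant figure)
Brown → 1 (second significant figure)
Violet → 7 (third significant figure)
Black → ×1 multiplier
Silver → ±10% tolerance
717 × 1 = 717 Ω
Allowed range: 645.3 Ω to 788.7 Ω.
611 Ω lies outside that range.

no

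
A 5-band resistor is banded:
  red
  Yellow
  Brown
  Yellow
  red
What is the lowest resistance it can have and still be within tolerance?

2361800 Ω

Red → 2 (first significant figure)
Yellow → 4 (second significant figure)
Brown → 1 (third significant figure)
Yellow → ×10^4 multiplier
Red → ±2% tolerance
241 × 10000 = 2410000 Ω
Lowest = 2410000 × (1 − 2/100) = 2361800 Ω.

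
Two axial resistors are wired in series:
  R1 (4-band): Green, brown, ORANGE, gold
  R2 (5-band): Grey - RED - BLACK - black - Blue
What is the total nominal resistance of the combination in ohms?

51820 Ω

R1: green, brown → 51; orange ×10^3 → 51000 Ω.
R2: grey, red, black → 820; black ×1 → 820 Ω.
Series: 51000 + 820 = 51820 Ω.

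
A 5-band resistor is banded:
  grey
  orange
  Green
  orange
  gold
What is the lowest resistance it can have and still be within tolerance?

793250 Ω

Grey → 8 (first significant figure)
Orange → 3 (second significant figure)
Green → 5 (third significant figure)
Orange → ×10^3 multiplier
Gold → ±5% tolerance
835 × 1000 = 835000 Ω
Lowest = 835000 × (1 − 5/100) = 793250 Ω.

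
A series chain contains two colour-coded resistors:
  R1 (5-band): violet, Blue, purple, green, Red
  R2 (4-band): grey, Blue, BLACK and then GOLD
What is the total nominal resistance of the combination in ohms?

R1: violet, blue, violet → 767; green ×10^5 → 76700000 Ω.
R2: grey, blue → 86; black ×1 → 86 Ω.
Series: 76700000 + 86 = 76700086 Ω.

76700086 Ω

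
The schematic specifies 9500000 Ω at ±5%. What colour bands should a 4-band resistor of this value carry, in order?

9500000 Ω = 95 × 10^5.
9 → white
5 → green
Multiplier 10^5 → green.
±5% tolerance → gold.

white, green, green, gold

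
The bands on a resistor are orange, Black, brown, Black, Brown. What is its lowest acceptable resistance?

297.99 Ω

Orange → 3 (first significant figure)
Black → 0 (second significant figure)
Brown → 1 (third significant figure)
Black → ×1 multiplier
Brown → ±1% tolerance
301 × 1 = 301 Ω
Lowest = 301 × (1 − 1/100) = 297.99 Ω.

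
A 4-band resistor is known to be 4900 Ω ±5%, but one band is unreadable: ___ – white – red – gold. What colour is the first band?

yellow

4900 Ω = 49 × 10^2.
The first band gives digit 4 of the significand, and 4 is yellow.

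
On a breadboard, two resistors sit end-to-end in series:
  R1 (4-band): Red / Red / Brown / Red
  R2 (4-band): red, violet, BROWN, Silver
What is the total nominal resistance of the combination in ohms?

R1: red, red → 22; brown ×10 → 220 Ω.
R2: red, violet → 27; brown ×10 → 270 Ω.
Series: 220 + 270 = 490 Ω.

490 Ω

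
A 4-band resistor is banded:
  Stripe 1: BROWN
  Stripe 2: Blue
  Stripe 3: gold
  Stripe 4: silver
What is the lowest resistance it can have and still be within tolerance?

1.44 Ω

Brown → 1 (first significant figure)
Blue → 6 (second significant figure)
Gold → ×0.1 multiplier
Silver → ±10% tolerance
16 × 0.1 = 1.6 Ω
Lowest = 1.6 × (1 − 10/100) = 1.44 Ω.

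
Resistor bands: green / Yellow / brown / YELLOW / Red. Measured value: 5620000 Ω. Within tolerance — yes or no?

Green → 5 (first significant figure)
Yellow → 4 (second significant figure)
Brown → 1 (third significant figure)
Yellow → ×10^4 multiplier
Red → ±2% tolerance
541 × 10000 = 5410000 Ω
Allowed range: 5301800 Ω to 5518200 Ω.
5620000 Ω lies outside that range.

no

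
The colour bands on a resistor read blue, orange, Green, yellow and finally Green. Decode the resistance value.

Blue → 6 (first significant figure)
Orange → 3 (second significant figure)
Green → 5 (third significant figure)
Yellow → ×10^4 multiplier
635 × 10000 = 6350000 Ω

6350000 Ω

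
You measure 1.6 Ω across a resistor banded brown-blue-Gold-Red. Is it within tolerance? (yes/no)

Brown → 1 (first significant figure)
Blue → 6 (second significant figure)
Gold → ×0.1 multiplier
Red → ±2% tolerance
16 × 0.1 = 1.6 Ω
Allowed range: 1.568 Ω to 1.632 Ω.
1.6 Ω lies inside that range.

yes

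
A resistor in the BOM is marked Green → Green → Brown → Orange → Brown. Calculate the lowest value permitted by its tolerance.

545490 Ω

Green → 5 (first significant figure)
Green → 5 (second significant figure)
Brown → 1 (third significant figure)
Orange → ×10^3 multiplier
Brown → ±1% tolerance
551 × 1000 = 551000 Ω
Lowest = 551000 × (1 − 1/100) = 545490 Ω.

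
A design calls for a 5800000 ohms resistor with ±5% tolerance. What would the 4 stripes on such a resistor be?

5800000 Ω = 58 × 10^5.
5 → green
8 → grey
Multiplier 10^5 → green.
±5% tolerance → gold.

green, grey, green, gold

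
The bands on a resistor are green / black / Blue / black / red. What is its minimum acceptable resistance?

495.88 Ω

Green → 5 (first significant figure)
Black → 0 (second significant figure)
Blue → 6 (third significant figure)
Black → ×1 multiplier
Red → ±2% tolerance
506 × 1 = 506 Ω
Minimum = 506 × (1 − 2/100) = 495.88 Ω.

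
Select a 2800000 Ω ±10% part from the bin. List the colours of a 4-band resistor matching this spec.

red, grey, green, silver

2800000 Ω = 28 × 10^5.
2 → red
8 → grey
Multiplier 10^5 → green.
±10% tolerance → silver.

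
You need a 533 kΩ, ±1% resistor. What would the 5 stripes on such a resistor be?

533000 Ω = 533 × 10^3.
5 → green
3 → orange
3 → orange
Multiplier 10^3 → orange.
±1% tolerance → brown.

green, orange, orange, orange, brown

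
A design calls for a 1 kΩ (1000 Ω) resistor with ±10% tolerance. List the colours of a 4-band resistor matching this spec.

1000 Ω = 10 × 10^2.
1 → brown
0 → black
Multiplier 10^2 → red.
±10% tolerance → silver.

brown, black, red, silver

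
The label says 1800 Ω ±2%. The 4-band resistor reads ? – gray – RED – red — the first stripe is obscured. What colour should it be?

brown

1800 Ω = 18 × 10^2.
The first band gives digit 1 of the significand, and 1 is brown.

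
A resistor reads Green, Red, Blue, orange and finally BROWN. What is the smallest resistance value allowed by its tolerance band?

Green → 5 (first significant figure)
Red → 2 (second significant figure)
Blue → 6 (third significant figure)
Orange → ×10^3 multiplier
Brown → ±1% tolerance
526 × 1000 = 526000 Ω
Smallest = 526000 × (1 − 1/100) = 520740 Ω.

520740 Ω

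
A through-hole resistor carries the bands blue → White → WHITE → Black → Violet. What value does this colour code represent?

699 Ω

Blue → 6 (first significant figure)
White → 9 (second significant figure)
White → 9 (third significant figure)
Black → ×1 multiplier
699 × 1 = 699 Ω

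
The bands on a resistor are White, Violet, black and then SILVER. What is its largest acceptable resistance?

White → 9 (first significant figure)
Violet → 7 (second significant figure)
Black → ×1 multiplier
Silver → ±10% tolerance
97 × 1 = 97 Ω
Largest = 97 × (1 + 10/100) = 106.7 Ω.

106.7 Ω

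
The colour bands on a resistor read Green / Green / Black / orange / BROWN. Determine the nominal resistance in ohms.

Green → 5 (first significant figure)
Green → 5 (second significant figure)
Black → 0 (third significant figure)
Orange → ×10^3 multiplier
550 × 1000 = 550000 Ω

550000 Ω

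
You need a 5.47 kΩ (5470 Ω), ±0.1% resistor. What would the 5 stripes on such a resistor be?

5470 Ω = 547 × 10^1.
5 → green
4 → yellow
7 → violet
Multiplier 10^1 → brown.
±0.1% tolerance → violet.

green, yellow, violet, brown, violet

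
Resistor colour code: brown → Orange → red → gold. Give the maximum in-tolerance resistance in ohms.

Brown → 1 (first significant figure)
Orange → 3 (second significant figure)
Red → ×10^2 multiplier
Gold → ±5% tolerance
13 × 100 = 1300 Ω
Maximum = 1300 × (1 + 5/100) = 1365 Ω.

1365 Ω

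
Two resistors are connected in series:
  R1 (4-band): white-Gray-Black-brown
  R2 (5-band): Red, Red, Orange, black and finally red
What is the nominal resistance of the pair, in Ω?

R1: white, grey → 98; black ×1 → 98 Ω.
R2: red, red, orange → 223; black ×1 → 223 Ω.
Series: 98 + 223 = 321 Ω.

321 Ω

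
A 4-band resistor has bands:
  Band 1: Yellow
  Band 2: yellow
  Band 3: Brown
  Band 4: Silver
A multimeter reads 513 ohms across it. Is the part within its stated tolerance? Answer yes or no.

no

Yellow → 4 (first significant figure)
Yellow → 4 (second significant figure)
Brown → ×10 multiplier
Silver → ±10% tolerance
44 × 10 = 440 Ω
Allowed range: 396 Ω to 484 Ω.
513 ohms lies outside that range.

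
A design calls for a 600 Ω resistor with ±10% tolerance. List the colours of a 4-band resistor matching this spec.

blue, black, brown, silver

600 Ω = 60 × 10^1.
6 → blue
0 → black
Multiplier 10^1 → brown.
±10% tolerance → silver.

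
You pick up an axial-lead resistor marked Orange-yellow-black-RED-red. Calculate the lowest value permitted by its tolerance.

33320 Ω

Orange → 3 (first significant figure)
Yellow → 4 (second significant figure)
Black → 0 (third significant figure)
Red → ×10^2 multiplier
Red → ±2% tolerance
340 × 100 = 34000 Ω
Lowest = 34000 × (1 − 2/100) = 33320 Ω.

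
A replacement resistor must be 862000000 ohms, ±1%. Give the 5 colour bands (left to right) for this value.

grey, blue, red, blue, brown

862000000 Ω = 862 × 10^6.
8 → grey
6 → blue
2 → red
Multiplier 10^6 → blue.
±1% tolerance → brown.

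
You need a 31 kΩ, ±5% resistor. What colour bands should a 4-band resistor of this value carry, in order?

orange, brown, orange, gold

31000 Ω = 31 × 10^3.
3 → orange
1 → brown
Multiplier 10^3 → orange.
±5% tolerance → gold.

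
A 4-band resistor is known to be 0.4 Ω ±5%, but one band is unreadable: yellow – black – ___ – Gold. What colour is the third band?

silver

0.4 Ω = 40 × 10^-2.
The third band is the multiplier, 10^-2, which is silver.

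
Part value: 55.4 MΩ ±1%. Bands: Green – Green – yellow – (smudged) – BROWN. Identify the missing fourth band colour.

green

55400000 Ω = 554 × 10^5.
The fourth band is the multiplier, 10^5, which is green.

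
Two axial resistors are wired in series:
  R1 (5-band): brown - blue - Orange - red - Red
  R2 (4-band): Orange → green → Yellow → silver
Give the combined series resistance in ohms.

366300 Ω

R1: brown, blue, orange → 163; red ×10^2 → 16300 Ω.
R2: orange, green → 35; yellow ×10^4 → 350000 Ω.
Series: 16300 + 350000 = 366300 Ω.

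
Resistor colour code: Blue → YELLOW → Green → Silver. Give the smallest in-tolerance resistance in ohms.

5760000 Ω

Blue → 6 (first significant figure)
Yellow → 4 (second significant figure)
Green → ×10^5 multiplier
Silver → ±10% tolerance
64 × 100000 = 6400000 Ω
Smallest = 6400000 × (1 − 10/100) = 5760000 Ω.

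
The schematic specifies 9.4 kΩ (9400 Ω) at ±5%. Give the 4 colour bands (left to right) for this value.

9400 Ω = 94 × 10^2.
9 → white
4 → yellow
Multiplier 10^2 → red.
±5% tolerance → gold.

white, yellow, red, gold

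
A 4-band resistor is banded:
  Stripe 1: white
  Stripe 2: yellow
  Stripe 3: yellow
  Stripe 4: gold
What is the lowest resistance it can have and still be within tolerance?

893000 Ω

White → 9 (first significant figure)
Yellow → 4 (second significant figure)
Yellow → ×10^4 multiplier
Gold → ±5% tolerance
94 × 10000 = 940000 Ω
Lowest = 940000 × (1 − 5/100) = 893000 Ω.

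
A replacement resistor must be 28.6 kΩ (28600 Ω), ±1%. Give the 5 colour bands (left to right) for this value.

28600 Ω = 286 × 10^2.
2 → red
8 → grey
6 → blue
Multiplier 10^2 → red.
±1% tolerance → brown.

red, grey, blue, red, brown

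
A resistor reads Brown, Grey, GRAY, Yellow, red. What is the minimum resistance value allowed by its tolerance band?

1842400 Ω

Brown → 1 (first significant figure)
Grey → 8 (second significant figure)
Grey → 8 (third significant figure)
Yellow → ×10^4 multiplier
Red → ±2% tolerance
188 × 10000 = 1880000 Ω
Minimum = 1880000 × (1 − 2/100) = 1842400 Ω.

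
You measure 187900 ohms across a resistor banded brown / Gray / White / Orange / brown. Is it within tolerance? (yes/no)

yes

Brown → 1 (first significant figure)
Grey → 8 (second significant figure)
White → 9 (third significant figure)
Orange → ×10^3 multiplier
Brown → ±1% tolerance
189 × 1000 = 189000 Ω
Allowed range: 187110 Ω to 190890 Ω.
187900 ohms lies inside that range.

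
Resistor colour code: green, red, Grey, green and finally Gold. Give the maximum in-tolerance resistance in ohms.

55440000 Ω

Green → 5 (first significant figure)
Red → 2 (second significant figure)
Grey → 8 (third significant figure)
Green → ×10^5 multiplier
Gold → ±5% tolerance
528 × 100000 = 52800000 Ω
Maximum = 52800000 × (1 + 5/100) = 55440000 Ω.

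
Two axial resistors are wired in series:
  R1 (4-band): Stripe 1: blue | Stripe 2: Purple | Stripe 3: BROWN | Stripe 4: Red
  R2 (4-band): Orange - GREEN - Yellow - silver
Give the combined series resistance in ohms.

350670 Ω

R1: blue, violet → 67; brown ×10 → 670 Ω.
R2: orange, green → 35; yellow ×10^4 → 350000 Ω.
Series: 670 + 350000 = 350670 Ω.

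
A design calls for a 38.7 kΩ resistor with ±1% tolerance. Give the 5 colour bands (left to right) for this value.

38700 Ω = 387 × 10^2.
3 → orange
8 → grey
7 → violet
Multiplier 10^2 → red.
±1% tolerance → brown.

orange, grey, violet, red, brown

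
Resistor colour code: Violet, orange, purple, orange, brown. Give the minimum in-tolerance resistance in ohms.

729630 Ω

Violet → 7 (first significant figure)
Orange → 3 (second significant figure)
Violet → 7 (third significant figure)
Orange → ×10^3 multiplier
Brown → ±1% tolerance
737 × 1000 = 737000 Ω
Minimum = 737000 × (1 − 1/100) = 729630 Ω.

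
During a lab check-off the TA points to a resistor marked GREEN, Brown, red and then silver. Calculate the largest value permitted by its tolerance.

5610 Ω

Green → 5 (first significant figure)
Brown → 1 (second significant figure)
Red → ×10^2 multiplier
Silver → ±10% tolerance
51 × 100 = 5100 Ω
Largest = 5100 × (1 + 10/100) = 5610 Ω.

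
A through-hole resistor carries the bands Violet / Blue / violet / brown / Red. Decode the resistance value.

7670 Ω

Violet → 7 (first significant figure)
Blue → 6 (second significant figure)
Violet → 7 (third significant figure)
Brown → ×10 multiplier
767 × 10 = 7670 Ω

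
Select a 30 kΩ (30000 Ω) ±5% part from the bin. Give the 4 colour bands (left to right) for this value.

orange, black, orange, gold

30000 Ω = 30 × 10^3.
3 → orange
0 → black
Multiplier 10^3 → orange.
±5% tolerance → gold.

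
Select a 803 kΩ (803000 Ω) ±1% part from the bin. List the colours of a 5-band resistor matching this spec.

grey, black, orange, orange, brown

803000 Ω = 803 × 10^3.
8 → grey
0 → black
3 → orange
Multiplier 10^3 → orange.
±1% tolerance → brown.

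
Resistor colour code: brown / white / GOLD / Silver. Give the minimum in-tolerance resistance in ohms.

Brown → 1 (first significant figure)
White → 9 (second significant figure)
Gold → ×0.1 multiplier
Silver → ±10% tolerance
19 × 0.1 = 1.9 Ω
Minimum = 1.9 × (1 − 10/100) = 1.71 Ω.

1.71 Ω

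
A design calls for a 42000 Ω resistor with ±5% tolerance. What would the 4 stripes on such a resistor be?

yellow, red, orange, gold

42000 Ω = 42 × 10^3.
4 → yellow
2 → red
Multiplier 10^3 → orange.
±5% tolerance → gold.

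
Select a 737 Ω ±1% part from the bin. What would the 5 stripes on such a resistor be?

737 Ω = 737 × 10^0.
7 → violet
3 → orange
7 → violet
Multiplier 10^0 → black.
±1% tolerance → brown.

violet, orange, violet, black, brown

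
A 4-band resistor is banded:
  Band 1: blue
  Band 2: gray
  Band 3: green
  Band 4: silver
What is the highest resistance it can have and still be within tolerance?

7480000 Ω

Blue → 6 (first significant figure)
Grey → 8 (second significant figure)
Green → ×10^5 multiplier
Silver → ±10% tolerance
68 × 100000 = 6800000 Ω
Highest = 6800000 × (1 + 10/100) = 7480000 Ω.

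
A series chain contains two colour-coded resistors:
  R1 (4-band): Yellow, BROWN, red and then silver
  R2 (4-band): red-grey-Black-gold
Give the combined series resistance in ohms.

R1: yellow, brown → 41; red ×10^2 → 4100 Ω.
R2: red, grey → 28; black ×1 → 28 Ω.
Series: 4100 + 28 = 4128 Ω.

4128 Ω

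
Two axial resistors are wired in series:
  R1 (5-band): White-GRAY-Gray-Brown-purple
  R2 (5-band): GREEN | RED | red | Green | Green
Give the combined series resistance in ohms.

52209880 Ω

R1: white, grey, grey → 988; brown ×10 → 9880 Ω.
R2: green, red, red → 522; green ×10^5 → 52200000 Ω.
Series: 9880 + 52200000 = 52209880 Ω.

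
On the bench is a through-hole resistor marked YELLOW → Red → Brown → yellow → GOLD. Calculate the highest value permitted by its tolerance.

Yellow → 4 (first significant figure)
Red → 2 (second significant figure)
Brown → 1 (third significant figure)
Yellow → ×10^4 multiplier
Gold → ±5% tolerance
421 × 10000 = 4210000 Ω
Highest = 4210000 × (1 + 5/100) = 4420500 Ω.

4420500 Ω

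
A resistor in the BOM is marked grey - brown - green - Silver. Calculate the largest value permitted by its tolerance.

8910000 Ω

Grey → 8 (first significant figure)
Brown → 1 (second significant figure)
Green → ×10^5 multiplier
Silver → ±10% tolerance
81 × 100000 = 8100000 Ω
Largest = 8100000 × (1 + 10/100) = 8910000 Ω.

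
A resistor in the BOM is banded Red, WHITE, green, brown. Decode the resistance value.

Red → 2 (first significant figure)
White → 9 (second significant figure)
Green → ×10^5 multiplier
29 × 100000 = 2900000 Ω

2900000 Ω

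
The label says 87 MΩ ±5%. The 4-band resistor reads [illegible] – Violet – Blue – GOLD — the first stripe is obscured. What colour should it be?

87000000 Ω = 87 × 10^6.
The first band gives digit 8 of the significand, and 8 is grey.

grey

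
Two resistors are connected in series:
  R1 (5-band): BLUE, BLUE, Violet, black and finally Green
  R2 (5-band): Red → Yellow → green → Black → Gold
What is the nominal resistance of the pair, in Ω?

R1: blue, blue, violet → 667; black ×1 → 667 Ω.
R2: red, yellow, green → 245; black ×1 → 245 Ω.
Series: 667 + 245 = 912 Ω.

912 Ω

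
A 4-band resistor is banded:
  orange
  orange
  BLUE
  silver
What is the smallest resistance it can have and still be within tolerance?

29700000 Ω

Orange → 3 (first significant figure)
Orange → 3 (second significant figure)
Blue → ×10^6 multiplier
Silver → ±10% tolerance
33 × 1000000 = 33000000 Ω
Smallest = 33000000 × (1 − 10/100) = 29700000 Ω.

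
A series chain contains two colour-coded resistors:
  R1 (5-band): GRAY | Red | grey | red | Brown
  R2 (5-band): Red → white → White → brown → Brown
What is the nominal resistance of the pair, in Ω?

R1: grey, red, grey → 828; red ×10^2 → 82800 Ω.
R2: red, white, white → 299; brown ×10 → 2990 Ω.
Series: 82800 + 2990 = 85790 Ω.

85790 Ω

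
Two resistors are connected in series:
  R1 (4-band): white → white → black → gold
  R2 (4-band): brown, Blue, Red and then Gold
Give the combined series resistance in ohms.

R1: white, white → 99; black ×1 → 99 Ω.
R2: brown, blue → 16; red ×10^2 → 1600 Ω.
Series: 99 + 1600 = 1699 Ω.

1699 Ω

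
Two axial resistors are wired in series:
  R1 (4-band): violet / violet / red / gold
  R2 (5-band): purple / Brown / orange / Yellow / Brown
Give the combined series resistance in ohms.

7137700 Ω

R1: violet, violet → 77; red ×10^2 → 7700 Ω.
R2: violet, brown, orange → 713; yellow ×10^4 → 7130000 Ω.
Series: 7700 + 7130000 = 7137700 Ω.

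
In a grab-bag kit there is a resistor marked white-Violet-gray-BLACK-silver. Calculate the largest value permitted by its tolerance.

White → 9 (first significant figure)
Violet → 7 (second significant figure)
Grey → 8 (third significant figure)
Black → ×1 multiplier
Silver → ±10% tolerance
978 × 1 = 978 Ω
Largest = 978 × (1 + 10/100) = 1075.8 Ω.

1075.8 Ω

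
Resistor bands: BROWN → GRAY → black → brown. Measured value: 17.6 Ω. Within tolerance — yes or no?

no

Brown → 1 (first significant figure)
Grey → 8 (second significant figure)
Black → ×1 multiplier
Brown → ±1% tolerance
18 × 1 = 18 Ω
Allowed range: 17.82 Ω to 18.18 Ω.
17.6 Ω lies outside that range.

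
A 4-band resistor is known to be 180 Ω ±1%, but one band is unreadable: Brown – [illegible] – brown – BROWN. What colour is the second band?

grey

180 Ω = 18 × 10^1.
The second band gives digit 8 of the significand, and 8 is grey.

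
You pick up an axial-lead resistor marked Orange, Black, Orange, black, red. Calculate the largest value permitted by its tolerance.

Orange → 3 (first significant figure)
Black → 0 (second significant figure)
Orange → 3 (third significant figure)
Black → ×1 multiplier
Red → ±2% tolerance
303 × 1 = 303 Ω
Largest = 303 × (1 + 2/100) = 309.06 Ω.

309.06 Ω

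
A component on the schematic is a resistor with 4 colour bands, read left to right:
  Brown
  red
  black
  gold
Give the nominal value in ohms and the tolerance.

Brown → 1 (first significant figure)
Red → 2 (second significant figure)
Black → ×1 multiplier
Gold → ±5% tolerance
12 × 1 = 12 Ω

12 Ω ±5%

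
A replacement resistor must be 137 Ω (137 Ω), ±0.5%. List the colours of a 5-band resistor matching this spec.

137 Ω = 137 × 10^0.
1 → brown
3 → orange
7 → violet
Multiplier 10^0 → black.
±0.5% tolerance → green.

brown, orange, violet, black, green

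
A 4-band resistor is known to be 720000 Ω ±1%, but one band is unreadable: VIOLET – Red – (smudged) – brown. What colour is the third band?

yellow

720000 Ω = 72 × 10^4.
The third band is the multiplier, 10^4, which is yellow.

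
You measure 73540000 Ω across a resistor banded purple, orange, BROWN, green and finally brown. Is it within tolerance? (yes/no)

yes

Violet → 7 (first significant figure)
Orange → 3 (second significant figure)
Brown → 1 (third significant figure)
Green → ×10^5 multiplier
Brown → ±1% tolerance
731 × 100000 = 73100000 Ω
Allowed range: 72369000 Ω to 73831000 Ω.
73540000 Ω lies inside that range.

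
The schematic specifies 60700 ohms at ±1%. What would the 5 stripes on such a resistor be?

60700 Ω = 607 × 10^2.
6 → blue
0 → black
7 → violet
Multiplier 10^2 → red.
±1% tolerance → brown.

blue, black, violet, red, brown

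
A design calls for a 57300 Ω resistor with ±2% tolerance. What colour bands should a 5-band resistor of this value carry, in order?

57300 Ω = 573 × 10^2.
5 → green
7 → violet
3 → orange
Multiplier 10^2 → red.
±2% tolerance → red.

green, violet, orange, red, red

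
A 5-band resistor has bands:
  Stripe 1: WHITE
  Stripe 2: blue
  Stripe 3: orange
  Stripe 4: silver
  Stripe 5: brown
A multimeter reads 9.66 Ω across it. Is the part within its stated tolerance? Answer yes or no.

yes

White → 9 (first significant figure)
Blue → 6 (second significant figure)
Orange → 3 (third significant figure)
Silver → ×0.01 multiplier
Brown → ±1% tolerance
963 × 0.01 = 9.63 Ω
Allowed range: 9.5337 Ω to 9.7263 Ω.
9.66 Ω lies inside that range.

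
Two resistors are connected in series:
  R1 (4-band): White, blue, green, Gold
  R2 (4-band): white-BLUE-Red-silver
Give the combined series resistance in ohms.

9609600 Ω

R1: white, blue → 96; green ×10^5 → 9600000 Ω.
R2: white, blue → 96; red ×10^2 → 9600 Ω.
Series: 9600000 + 9600 = 9609600 Ω.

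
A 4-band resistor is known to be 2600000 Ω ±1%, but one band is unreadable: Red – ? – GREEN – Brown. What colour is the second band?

blue

2600000 Ω = 26 × 10^5.
The second band gives digit 6 of the significand, and 6 is blue.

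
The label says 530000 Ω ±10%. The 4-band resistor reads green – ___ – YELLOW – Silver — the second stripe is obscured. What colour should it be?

orange

530000 Ω = 53 × 10^4.
The second band gives digit 3 of the significand, and 3 is orange.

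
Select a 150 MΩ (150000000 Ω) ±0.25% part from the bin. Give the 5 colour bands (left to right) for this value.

brown, green, black, blue, blue

150000000 Ω = 150 × 10^6.
1 → brown
5 → green
0 → black
Multiplier 10^6 → blue.
±0.25% tolerance → blue.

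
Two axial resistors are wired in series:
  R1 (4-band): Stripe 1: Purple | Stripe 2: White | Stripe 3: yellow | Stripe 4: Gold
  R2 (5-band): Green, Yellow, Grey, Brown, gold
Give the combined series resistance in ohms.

R1: violet, white → 79; yellow ×10^4 → 790000 Ω.
R2: green, yellow, grey → 548; brown ×10 → 5480 Ω.
Series: 790000 + 5480 = 795480 Ω.

795480 Ω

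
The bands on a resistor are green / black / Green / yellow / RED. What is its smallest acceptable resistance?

Green → 5 (first significant figure)
Black → 0 (second significant figure)
Green → 5 (third significant figure)
Yellow → ×10^4 multiplier
Red → ±2% tolerance
505 × 10000 = 5050000 Ω
Smallest = 5050000 × (1 − 2/100) = 4949000 Ω.

4949000 Ω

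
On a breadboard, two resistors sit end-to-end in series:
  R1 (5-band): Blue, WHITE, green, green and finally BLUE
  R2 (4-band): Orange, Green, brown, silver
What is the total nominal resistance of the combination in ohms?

69500350 Ω

R1: blue, white, green → 695; green ×10^5 → 69500000 Ω.
R2: orange, green → 35; brown ×10 → 350 Ω.
Series: 69500000 + 350 = 69500350 Ω.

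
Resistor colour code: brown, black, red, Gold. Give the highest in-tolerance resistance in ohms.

Brown → 1 (first significant figure)
Black → 0 (second significant figure)
Red → ×10^2 multiplier
Gold → ±5% tolerance
10 × 100 = 1000 Ω
Highest = 1000 × (1 + 5/100) = 1050 Ω.

1050 Ω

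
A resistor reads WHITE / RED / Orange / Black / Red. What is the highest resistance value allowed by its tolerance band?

White → 9 (first significant figure)
Red → 2 (second significant figure)
Orange → 3 (third significant figure)
Black → ×1 multiplier
Red → ±2% tolerance
923 × 1 = 923 Ω
Highest = 923 × (1 + 2/100) = 941.46 Ω.

941.46 Ω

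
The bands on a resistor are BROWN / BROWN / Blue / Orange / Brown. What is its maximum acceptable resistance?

Brown → 1 (first significant figure)
Brown → 1 (second significant figure)
Blue → 6 (third significant figure)
Orange → ×10^3 multiplier
Brown → ±1% tolerance
116 × 1000 = 116000 Ω
Maximum = 116000 × (1 + 1/100) = 117160 Ω.

117160 Ω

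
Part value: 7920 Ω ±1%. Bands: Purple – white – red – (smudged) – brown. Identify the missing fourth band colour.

brown

7920 Ω = 792 × 10^1.
The fourth band is the multiplier, 10^1, which is brown.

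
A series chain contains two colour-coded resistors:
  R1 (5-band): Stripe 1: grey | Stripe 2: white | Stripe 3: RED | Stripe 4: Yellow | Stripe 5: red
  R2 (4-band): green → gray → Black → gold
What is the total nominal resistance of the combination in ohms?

R1: grey, white, red → 892; yellow ×10^4 → 8920000 Ω.
R2: green, grey → 58; black ×1 → 58 Ω.
Series: 8920000 + 58 = 8920058 Ω.

8920058 Ω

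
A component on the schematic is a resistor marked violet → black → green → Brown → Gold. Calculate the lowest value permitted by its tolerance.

6697.5 Ω

Violet → 7 (first significant figure)
Black → 0 (second significant figure)
Green → 5 (third significant figure)
Brown → ×10 multiplier
Gold → ±5% tolerance
705 × 10 = 7050 Ω
Lowest = 7050 × (1 − 5/100) = 6697.5 Ω.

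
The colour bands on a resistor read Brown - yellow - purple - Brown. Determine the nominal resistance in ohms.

Brown → 1 (first significant figure)
Yellow → 4 (second significant figure)
Violet → ×10^7 multiplier
14 × 10000000 = 140000000 Ω

140000000 Ω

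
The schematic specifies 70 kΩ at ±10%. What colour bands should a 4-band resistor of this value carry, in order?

70000 Ω = 70 × 10^3.
7 → violet
0 → black
Multiplier 10^3 → orange.
±10% tolerance → silver.

violet, black, orange, silver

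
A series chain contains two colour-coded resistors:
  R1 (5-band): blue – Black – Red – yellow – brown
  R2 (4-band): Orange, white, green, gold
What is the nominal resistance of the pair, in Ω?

9920000 Ω

R1: blue, black, red → 602; yellow ×10^4 → 6020000 Ω.
R2: orange, white → 39; green ×10^5 → 3900000 Ω.
Series: 6020000 + 3900000 = 9920000 Ω.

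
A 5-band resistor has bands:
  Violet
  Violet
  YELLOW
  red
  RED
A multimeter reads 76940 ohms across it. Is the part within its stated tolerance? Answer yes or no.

Violet → 7 (first significant figure)
Violet → 7 (second significant figure)
Yellow → 4 (third significant figure)
Red → ×10^2 multiplier
Red → ±2% tolerance
774 × 100 = 77400 Ω
Allowed range: 75852 Ω to 78948 Ω.
76940 ohms lies inside that range.

yes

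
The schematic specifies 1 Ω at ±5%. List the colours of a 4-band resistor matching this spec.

brown, black, gold, gold

1 Ω = 10 × 10^-1.
1 → brown
0 → black
Multiplier 10^-1 → gold.
±5% tolerance → gold.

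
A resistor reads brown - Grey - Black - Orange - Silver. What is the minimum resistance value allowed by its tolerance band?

Brown → 1 (first significant figure)
Grey → 8 (second significant figure)
Black → 0 (third significant figure)
Orange → ×10^3 multiplier
Silver → ±10% tolerance
180 × 1000 = 180000 Ω
Minimum = 180000 × (1 − 10/100) = 162000 Ω.

162000 Ω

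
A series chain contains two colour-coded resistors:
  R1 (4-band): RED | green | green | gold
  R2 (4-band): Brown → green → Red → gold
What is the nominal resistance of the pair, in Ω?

2501500 Ω

R1: red, green → 25; green ×10^5 → 2500000 Ω.
R2: brown, green → 15; red ×10^2 → 1500 Ω.
Series: 2500000 + 1500 = 2501500 Ω.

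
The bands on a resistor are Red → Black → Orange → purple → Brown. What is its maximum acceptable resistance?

Red → 2 (first significant figure)
Black → 0 (second significant figure)
Orange → 3 (third significant figure)
Violet → ×10^7 multiplier
Brown → ±1% tolerance
203 × 10000000 = 2030000000 Ω
Maximum = 2030000000 × (1 + 1/100) = 2050300000 Ω.

2050300000 Ω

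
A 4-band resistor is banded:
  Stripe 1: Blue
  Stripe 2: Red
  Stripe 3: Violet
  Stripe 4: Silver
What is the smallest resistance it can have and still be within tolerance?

558000000 Ω

Blue → 6 (first significant figure)
Red → 2 (second significant figure)
Violet → ×10^7 multiplier
Silver → ±10% tolerance
62 × 10000000 = 620000000 Ω
Smallest = 620000000 × (1 − 10/100) = 558000000 Ω.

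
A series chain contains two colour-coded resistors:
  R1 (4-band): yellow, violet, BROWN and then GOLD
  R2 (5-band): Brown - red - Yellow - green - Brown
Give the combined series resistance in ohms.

R1: yellow, violet → 47; brown ×10 → 470 Ω.
R2: brown, red, yellow → 124; green ×10^5 → 12400000 Ω.
Series: 470 + 12400000 = 12400470 Ω.

12400470 Ω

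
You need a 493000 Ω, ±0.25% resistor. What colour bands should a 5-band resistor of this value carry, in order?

493000 Ω = 493 × 10^3.
4 → yellow
9 → white
3 → orange
Multiplier 10^3 → orange.
±0.25% tolerance → blue.

yellow, white, orange, orange, blue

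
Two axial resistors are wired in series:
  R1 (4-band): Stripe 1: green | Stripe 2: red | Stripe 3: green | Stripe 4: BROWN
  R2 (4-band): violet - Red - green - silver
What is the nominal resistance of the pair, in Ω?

R1: green, red → 52; green ×10^5 → 5200000 Ω.
R2: violet, red → 72; green ×10^5 → 7200000 Ω.
Series: 5200000 + 7200000 = 12400000 Ω.

12400000 Ω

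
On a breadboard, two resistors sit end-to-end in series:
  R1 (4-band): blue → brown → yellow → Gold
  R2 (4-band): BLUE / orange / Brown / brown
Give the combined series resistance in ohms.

R1: blue, brown → 61; yellow ×10^4 → 610000 Ω.
R2: blue, orange → 63; brown ×10 → 630 Ω.
Series: 610000 + 630 = 610630 Ω.

610630 Ω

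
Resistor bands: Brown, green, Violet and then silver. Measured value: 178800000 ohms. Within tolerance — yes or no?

no

Brown → 1 (first significant figure)
Green → 5 (second significant figure)
Violet → ×10^7 multiplier
Silver → ±10% tolerance
15 × 10000000 = 150000000 Ω
Allowed range: 135000000 Ω to 165000000 Ω.
178800000 ohms lies outside that range.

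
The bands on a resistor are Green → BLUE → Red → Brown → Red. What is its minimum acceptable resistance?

5507.6 Ω

Green → 5 (first significant figure)
Blue → 6 (second significant figure)
Red → 2 (third significant figure)
Brown → ×10 multiplier
Red → ±2% tolerance
562 × 10 = 5620 Ω
Minimum = 5620 × (1 − 2/100) = 5507.6 Ω.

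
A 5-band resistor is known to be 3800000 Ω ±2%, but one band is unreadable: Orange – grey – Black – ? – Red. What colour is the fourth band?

3800000 Ω = 380 × 10^4.
The fourth band is the multiplier, 10^4, which is yellow.

yellow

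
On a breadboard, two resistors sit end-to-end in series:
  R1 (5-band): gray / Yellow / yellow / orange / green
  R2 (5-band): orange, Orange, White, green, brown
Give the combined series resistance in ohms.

R1: grey, yellow, yellow → 844; orange ×10^3 → 844000 Ω.
R2: orange, orange, white → 339; green ×10^5 → 33900000 Ω.
Series: 844000 + 33900000 = 34744000 Ω.

34744000 Ω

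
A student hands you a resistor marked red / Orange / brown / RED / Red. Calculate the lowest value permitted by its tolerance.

22638 Ω

Red → 2 (first significant figure)
Orange → 3 (second significant figure)
Brown → 1 (third significant figure)
Red → ×10^2 multiplier
Red → ±2% tolerance
231 × 100 = 23100 Ω
Lowest = 23100 × (1 − 2/100) = 22638 Ω.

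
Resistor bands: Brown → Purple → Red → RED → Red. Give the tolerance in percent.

The last band, red, is the tolerance band.
Red corresponds to ±2%.

±2%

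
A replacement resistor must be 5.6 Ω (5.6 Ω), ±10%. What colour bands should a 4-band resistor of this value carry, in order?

green, blue, gold, silver

5.6 Ω = 56 × 10^-1.
5 → green
6 → blue
Multiplier 10^-1 → gold.
±10% tolerance → silver.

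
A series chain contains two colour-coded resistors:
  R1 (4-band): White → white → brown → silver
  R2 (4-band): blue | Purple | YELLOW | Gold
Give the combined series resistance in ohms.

670990 Ω

R1: white, white → 99; brown ×10 → 990 Ω.
R2: blue, violet → 67; yellow ×10^4 → 670000 Ω.
Series: 990 + 670000 = 670990 Ω.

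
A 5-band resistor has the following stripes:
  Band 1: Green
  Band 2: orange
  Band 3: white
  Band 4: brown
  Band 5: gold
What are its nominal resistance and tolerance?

5390 Ω ±5%

Green → 5 (first significant figure)
Orange → 3 (second significant figure)
White → 9 (third significant figure)
Brown → ×10 multiplier
Gold → ±5% tolerance
539 × 10 = 5390 Ω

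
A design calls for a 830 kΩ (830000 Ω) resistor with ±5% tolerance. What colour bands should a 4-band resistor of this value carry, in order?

830000 Ω = 83 × 10^4.
8 → grey
3 → orange
Multiplier 10^4 → yellow.
±5% tolerance → gold.

grey, orange, yellow, gold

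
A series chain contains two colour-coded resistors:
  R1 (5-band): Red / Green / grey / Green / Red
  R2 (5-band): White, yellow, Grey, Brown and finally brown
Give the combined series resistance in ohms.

R1: red, green, grey → 258; green ×10^5 → 25800000 Ω.
R2: white, yellow, grey → 948; brown ×10 → 9480 Ω.
Series: 25800000 + 9480 = 25809480 Ω.

25809480 Ω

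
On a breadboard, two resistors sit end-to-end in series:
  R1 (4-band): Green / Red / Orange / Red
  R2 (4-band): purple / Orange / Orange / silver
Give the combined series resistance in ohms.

125000 Ω

R1: green, red → 52; orange ×10^3 → 52000 Ω.
R2: violet, orange → 73; orange ×10^3 → 73000 Ω.
Series: 52000 + 73000 = 125000 Ω.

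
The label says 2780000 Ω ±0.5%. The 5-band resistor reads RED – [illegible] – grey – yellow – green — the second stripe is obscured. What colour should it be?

2780000 Ω = 278 × 10^4.
The second band gives digit 7 of the significand, and 7 is violet.

violet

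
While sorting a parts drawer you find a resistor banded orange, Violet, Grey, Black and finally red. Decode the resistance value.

Orange → 3 (first significant figure)
Violet → 7 (second significant figure)
Grey → 8 (third significant figure)
Black → ×1 multiplier
378 × 1 = 378 Ω

378 Ω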